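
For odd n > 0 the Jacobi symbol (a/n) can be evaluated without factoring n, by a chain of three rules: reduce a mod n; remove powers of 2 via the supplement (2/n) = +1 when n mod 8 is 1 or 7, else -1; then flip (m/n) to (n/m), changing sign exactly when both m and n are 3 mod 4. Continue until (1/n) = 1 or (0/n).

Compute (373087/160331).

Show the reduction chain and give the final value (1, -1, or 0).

(373087/160331) = (52425/160331)   [reduce mod 160331]
reciprocity: (52425/160331) = +1·(160331/52425) since 52425 mod 4 = 1, 160331 mod 4 = 3; sign now +1
(160331/52425) = (3056/52425)   [reduce mod 52425]
3056 = 2^4·191; (2/52425) = +1 since 52425 mod 8 = 1, so (3056/52425) = (+1)^4·(191/52425); sign now +1
reciprocity: (191/52425) = +1·(52425/191) since 191 mod 4 = 3, 52425 mod 4 = 1; sign now +1
(52425/191) = (91/191)   [reduce mod 191]
reciprocity: (91/191) = -1·(191/91) since 91 mod 4 = 3, 191 mod 4 = 3; sign now -1
(191/91) = (9/91)   [reduce mod 91]
reciprocity: (9/91) = +1·(91/9) since 9 mod 4 = 1, 91 mod 4 = 3; sign now -1
(91/9) = (1/9)   [reduce mod 9]
(1/9) = 1; final value = sign = -1

-1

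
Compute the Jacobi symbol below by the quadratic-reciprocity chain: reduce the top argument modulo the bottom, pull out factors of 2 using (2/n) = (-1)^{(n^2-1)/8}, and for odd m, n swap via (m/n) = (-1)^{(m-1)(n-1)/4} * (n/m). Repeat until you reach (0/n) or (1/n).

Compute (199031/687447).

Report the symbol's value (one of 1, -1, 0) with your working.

-1

flip (199031/687447) -> (687447/199031): both odd, 199031 mod 4 = 3, 687447 mod 4 = 3, so the flip contributes -1; sign now -1
(687447/199031): 687447 mod 199031 = 90354, so (687447/199031) = (90354/199031)
factor out 2^1: 90354 = 2^1·45177; with 199031 mod 8 = 7, (2/199031) = +1; sign now -1; continue with (45177/199031)
flip (45177/199031) -> (199031/45177): both odd, 45177 mod 4 = 1, 199031 mod 4 = 3, so the flip contributes +1; sign now -1
(199031/45177): 199031 mod 45177 = 18323, so (199031/45177) = (18323/45177)
flip (18323/45177) -> (45177/18323): both odd, 18323 mod 4 = 3, 45177 mod 4 = 1, so the flip contributes +1; sign now -1
(45177/18323): 45177 mod 18323 = 8531, so (45177/18323) = (8531/18323)
flip (8531/18323) -> (18323/8531): both odd, 8531 mod 4 = 3, 18323 mod 4 = 3, so the flip contributes -1; sign now +1
(18323/8531): 18323 mod 8531 = 1261, so (18323/8531) = (1261/8531)
flip (1261/8531) -> (8531/1261): both odd, 1261 mod 4 = 1, 8531 mod 4 = 3, so the flip contributes +1; sign now +1
(8531/1261): 8531 mod 1261 = 965, so (8531/1261) = (965/1261)
flip (965/1261) -> (1261/965): both odd, 965 mod 4 = 1, 1261 mod 4 = 1, so the flip contributes +1; sign now +1
(1261/965): 1261 mod 965 = 296, so (1261/965) = (296/965)
factor out 2^3: 296 = 2^3·37; with 965 mod 8 = 5, (2/965) = -1; sign now -1; continue with (37/965)
flip (37/965) -> (965/37): both odd, 37 mod 4 = 1, 965 mod 4 = 1, so the flip contributes +1; sign now -1
(965/37): 965 mod 37 = 3, so (965/37) = (3/37)
flip (3/37) -> (37/3): both odd, 3 mod 4 = 3, 37 mod 4 = 1, so the flip contributes +1; sign now -1
(37/3): 37 mod 3 = 1, so (37/3) = (1/3)
reached (1/3) = 1, so the symbol is -1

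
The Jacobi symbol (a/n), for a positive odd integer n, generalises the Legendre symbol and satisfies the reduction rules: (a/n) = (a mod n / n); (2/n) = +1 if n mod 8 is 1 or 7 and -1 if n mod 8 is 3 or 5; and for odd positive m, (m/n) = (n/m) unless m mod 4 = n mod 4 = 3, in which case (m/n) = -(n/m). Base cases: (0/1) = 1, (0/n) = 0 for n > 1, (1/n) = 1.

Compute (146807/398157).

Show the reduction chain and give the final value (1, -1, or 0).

-1

reciprocity: (146807/398157) = +1·(398157/146807) since 146807 mod 4 = 3, 398157 mod 4 = 1; sign now +1
(398157/146807) = (104543/146807)   [reduce mod 146807]
reciprocity: (104543/146807) = -1·(146807/104543) since 104543 mod 4 = 3, 146807 mod 4 = 3; sign now -1
(146807/104543) = (42264/104543)   [reduce mod 104543]
42264 = 2^3·5283; (2/104543) = +1 since 104543 mod 8 = 7, so (42264/104543) = (+1)^3·(5283/104543); sign now -1
reciprocity: (5283/104543) = -1·(104543/5283) since 5283 mod 4 = 3, 104543 mod 4 = 3; sign now +1
(104543/5283) = (4166/5283)   [reduce mod 5283]
4166 = 2^1·2083; (2/5283) = -1 since 5283 mod 8 = 3, so (4166/5283) = (-1)^1·(2083/5283); sign now -1
reciprocity: (2083/5283) = -1·(5283/2083) since 2083 mod 4 = 3, 5283 mod 4 = 3; sign now +1
(5283/2083) = (1117/2083)   [reduce mod 2083]
reciprocity: (1117/2083) = +1·(2083/1117) since 1117 mod 4 = 1, 2083 mod 4 = 3; sign now +1
(2083/1117) = (966/1117)   [reduce mod 1117]
966 = 2^1·483; (2/1117) = -1 since 1117 mod 8 = 5, so (966/1117) = (-1)^1·(483/1117); sign now -1
reciprocity: (483/1117) = +1·(1117/483) since 483 mod 4 = 3, 1117 mod 4 = 1; sign now -1
(1117/483) = (151/483)   [reduce mod 483]
reciprocity: (151/483) = -1·(483/151) since 151 mod 4 = 3, 483 mod 4 = 3; sign now +1
(483/151) = (30/151)   [reduce mod 151]
30 = 2^1·15; (2/151) = +1 since 151 mod 8 = 7, so (30/151) = (+1)^1·(15/151); sign now +1
reciprocity: (15/151) = -1·(151/15) since 15 mod 4 = 3, 151 mod 4 = 3; sign now -1
(151/15) = (1/15)   [reduce mod 15]
(1/15) = 1; final value = sign = -1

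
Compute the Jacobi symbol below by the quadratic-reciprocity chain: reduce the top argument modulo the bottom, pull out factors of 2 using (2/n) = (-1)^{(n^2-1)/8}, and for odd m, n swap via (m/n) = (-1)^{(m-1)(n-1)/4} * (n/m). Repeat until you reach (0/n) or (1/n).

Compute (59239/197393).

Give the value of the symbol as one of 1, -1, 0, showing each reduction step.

1

flip (59239/197393) -> (197393/59239): both odd, 59239 mod 4 = 3, 197393 mod 4 = 1, so the flip contributes +1; sign now +1
(197393/59239): 197393 mod 59239 = 19676, so (197393/59239) = (19676/59239)
factor out 2^2: 19676 = 2^2·4919; with 59239 mod 8 = 7, (2/59239) = +1; sign now +1; continue with (4919/59239)
flip (4919/59239) -> (59239/4919): both odd, 4919 mod 4 = 3, 59239 mod 4 = 3, so the flip contributes -1; sign now -1
(59239/4919): 59239 mod 4919 = 211, so (59239/4919) = (211/4919)
flip (211/4919) -> (4919/211): both odd, 211 mod 4 = 3, 4919 mod 4 = 3, so the flip contributes -1; sign now +1
(4919/211): 4919 mod 211 = 66, so (4919/211) = (66/211)
factor out 2^1: 66 = 2^1·33; with 211 mod 8 = 3, (2/211) = -1; sign now -1; continue with (33/211)
flip (33/211) -> (211/33): both odd, 33 mod 4 = 1, 211 mod 4 = 3, so the flip contributes +1; sign now -1
(211/33): 211 mod 33 = 13, so (211/33) = (13/33)
flip (13/33) -> (33/13): both odd, 13 mod 4 = 1, 33 mod 4 = 1, so the flip contributes +1; sign now -1
(33/13): 33 mod 13 = 7, so (33/13) = (7/13)
flip (7/13) -> (13/7): both odd, 7 mod 4 = 3, 13 mod 4 = 1, so the flip contributes +1; sign now -1
(13/7): 13 mod 7 = 6, so (13/7) = (6/7)
factor out 2^1: 6 = 2^1·3; with 7 mod 8 = 7, (2/7) = +1; sign now -1; continue with (3/7)
flip (3/7) -> (7/3): both odd, 3 mod 4 = 3, 7 mod 4 = 3, so the flip contributes -1; sign now +1
(7/3): 7 mod 3 = 1, so (7/3) = (1/3)
reached (1/3) = 1, so the symbol is +1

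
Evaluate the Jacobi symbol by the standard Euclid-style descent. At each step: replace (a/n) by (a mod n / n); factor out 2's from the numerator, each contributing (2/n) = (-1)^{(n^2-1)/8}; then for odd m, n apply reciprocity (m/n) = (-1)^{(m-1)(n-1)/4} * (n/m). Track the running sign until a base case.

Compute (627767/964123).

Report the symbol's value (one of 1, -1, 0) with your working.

reciprocity: (627767/964123) = -1·(964123/627767) since 627767 mod 4 = 3, 964123 mod 4 = 3; sign now -1
(964123/627767) = (336356/627767)   [reduce mod 627767]
336356 = 2^2·84089; (2/627767) = +1 since 627767 mod 8 = 7, so (336356/627767) = (+1)^2·(84089/627767); sign now -1
reciprocity: (84089/627767) = +1·(627767/84089) since 84089 mod 4 = 1, 627767 mod 4 = 3; sign now -1
(627767/84089) = (39144/84089)   [reduce mod 84089]
39144 = 2^3·4893; (2/84089) = +1 since 84089 mod 8 = 1, so (39144/84089) = (+1)^3·(4893/84089); sign now -1
reciprocity: (4893/84089) = +1·(84089/4893) since 4893 mod 4 = 1, 84089 mod 4 = 1; sign now -1
(84089/4893) = (908/4893)   [reduce mod 4893]
908 = 2^2·227; (2/4893) = -1 since 4893 mod 8 = 5, so (908/4893) = (-1)^2·(227/4893); sign now -1
reciprocity: (227/4893) = +1·(4893/227) since 227 mod 4 = 3, 4893 mod 4 = 1; sign now -1
(4893/227) = (126/227)   [reduce mod 227]
126 = 2^1·63; (2/227) = -1 since 227 mod 8 = 3, so (126/227) = (-1)^1·(63/227); sign now +1
reciprocity: (63/227) = -1·(227/63) since 63 mod 4 = 3, 227 mod 4 = 3; sign now -1
(227/63) = (38/63)   [reduce mod 63]
38 = 2^1·19; (2/63) = +1 since 63 mod 8 = 7, so (38/63) = (+1)^1·(19/63); sign now -1
reciprocity: (19/63) = -1·(63/19) since 19 mod 4 = 3, 63 mod 4 = 3; sign now +1
(63/19) = (6/19)   [reduce mod 19]
6 = 2^1·3; (2/19) = -1 since 19 mod 8 = 3, so (6/19) = (-1)^1·(3/19); sign now -1
reciprocity: (3/19) = -1·(19/3) since 3 mod 4 = 3, 19 mod 4 = 3; sign now +1
(19/3) = (1/3)   [reduce mod 3]
(1/3) = 1; final value = sign = +1

1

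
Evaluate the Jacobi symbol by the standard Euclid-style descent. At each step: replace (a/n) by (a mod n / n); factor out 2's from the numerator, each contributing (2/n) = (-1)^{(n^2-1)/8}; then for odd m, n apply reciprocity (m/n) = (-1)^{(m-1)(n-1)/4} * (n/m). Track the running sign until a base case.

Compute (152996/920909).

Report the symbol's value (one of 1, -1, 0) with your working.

-1

factor out 2^2: 152996 = 2^2·38249; with 920909 mod 8 = 5, (2/920909) = -1; sign now +1; continue with (38249/920909)
flip (38249/920909) -> (920909/38249): both odd, 38249 mod 4 = 1, 920909 mod 4 = 1, so the flip contributes +1; sign now +1
(920909/38249): 920909 mod 38249 = 2933, so (920909/38249) = (2933/38249)
flip (2933/38249) -> (38249/2933): both odd, 2933 mod 4 = 1, 38249 mod 4 = 1, so the flip contributes +1; sign now +1
(38249/2933): 38249 mod 2933 = 120, so (38249/2933) = (120/2933)
factor out 2^3: 120 = 2^3·15; with 2933 mod 8 = 5, (2/2933) = -1; sign now -1; continue with (15/2933)
flip (15/2933) -> (2933/15): both odd, 15 mod 4 = 3, 2933 mod 4 = 1, so the flip contributes +1; sign now -1
(2933/15): 2933 mod 15 = 8, so (2933/15) = (8/15)
factor out 2^3: 8 = 2^3·1; with 15 mod 8 = 7, (2/15) = +1; sign now -1; continue with (1/15)
reached (1/15) = 1, so the symbol is -1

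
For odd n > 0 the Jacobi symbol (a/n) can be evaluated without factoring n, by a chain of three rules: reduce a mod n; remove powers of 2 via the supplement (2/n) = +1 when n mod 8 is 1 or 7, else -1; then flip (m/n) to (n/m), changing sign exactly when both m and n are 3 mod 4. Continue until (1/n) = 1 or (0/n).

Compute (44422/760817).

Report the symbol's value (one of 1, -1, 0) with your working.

0

factor out 2^1: 44422 = 2^1·22211; with 760817 mod 8 = 1, (2/760817) = +1; sign now +1; continue with (22211/760817)
flip (22211/760817) -> (760817/22211): both odd, 22211 mod 4 = 3, 760817 mod 4 = 1, so the flip contributes +1; sign now +1
(760817/22211): 760817 mod 22211 = 5643, so (760817/22211) = (5643/22211)
flip (5643/22211) -> (22211/5643): both odd, 5643 mod 4 = 3, 22211 mod 4 = 3, so the flip contributes -1; sign now -1
(22211/5643): 22211 mod 5643 = 5282, so (22211/5643) = (5282/5643)
factor out 2^1: 5282 = 2^1·2641; with 5643 mod 8 = 3, (2/5643) = -1; sign now +1; continue with (2641/5643)
flip (2641/5643) -> (5643/2641): both odd, 2641 mod 4 = 1, 5643 mod 4 = 3, so the flip contributes +1; sign now +1
(5643/2641): 5643 mod 2641 = 361, so (5643/2641) = (361/2641)
flip (361/2641) -> (2641/361): both odd, 361 mod 4 = 1, 2641 mod 4 = 1, so the flip contributes +1; sign now +1
(2641/361): 2641 mod 361 = 114, so (2641/361) = (114/361)
factor out 2^1: 114 = 2^1·57; with 361 mod 8 = 1, (2/361) = +1; sign now +1; continue with (57/361)
flip (57/361) -> (361/57): both odd, 57 mod 4 = 1, 361 mod 4 = 1, so the flip contributes +1; sign now +1
(361/57): 361 mod 57 = 19, so (361/57) = (19/57)
flip (19/57) -> (57/19): both odd, 19 mod 4 = 3, 57 mod 4 = 1, so the flip contributes +1; sign now +1
(57/19): 57 mod 19 = 0, so (57/19) = (0/19)
reached (0/19); gcd(a, n) > 1, so (0/19) = 0 and the symbol is 0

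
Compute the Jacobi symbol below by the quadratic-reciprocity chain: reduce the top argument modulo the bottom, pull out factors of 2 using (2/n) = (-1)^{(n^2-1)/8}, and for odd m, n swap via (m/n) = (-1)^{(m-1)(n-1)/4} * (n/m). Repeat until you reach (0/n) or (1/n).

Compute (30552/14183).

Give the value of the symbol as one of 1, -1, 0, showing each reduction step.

-1

(30552/14183) = (2186/14183)   [reduce mod 14183]
2186 = 2^1·1093; (2/14183) = +1 since 14183 mod 8 = 7, so (2186/14183) = (+1)^1·(1093/14183); sign now +1
reciprocity: (1093/14183) = +1·(14183/1093) since 1093 mod 4 = 1, 14183 mod 4 = 3; sign now +1
(14183/1093) = (1067/1093)   [reduce mod 1093]
reciprocity: (1067/1093) = +1·(1093/1067) since 1067 mod 4 = 3, 1093 mod 4 = 1; sign now +1
(1093/1067) = (26/1067)   [reduce mod 1067]
26 = 2^1·13; (2/1067) = -1 since 1067 mod 8 = 3, so (26/1067) = (-1)^1·(13/1067); sign now -1
reciprocity: (13/1067) = +1·(1067/13) since 13 mod 4 = 1, 1067 mod 4 = 3; sign now -1
(1067/13) = (1/13)   [reduce mod 13]
(1/13) = 1; final value = sign = -1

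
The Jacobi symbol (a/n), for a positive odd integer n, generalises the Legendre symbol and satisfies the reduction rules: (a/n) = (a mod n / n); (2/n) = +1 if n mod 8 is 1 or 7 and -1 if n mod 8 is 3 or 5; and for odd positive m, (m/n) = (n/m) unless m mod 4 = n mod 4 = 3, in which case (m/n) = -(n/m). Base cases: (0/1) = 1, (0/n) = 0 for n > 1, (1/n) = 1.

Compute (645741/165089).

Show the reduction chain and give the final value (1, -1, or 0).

1

(645741/165089): 645741 mod 165089 = 150474, so (645741/165089) = (150474/165089)
factor out 2^1: 150474 = 2^1·75237; with 165089 mod 8 = 1, (2/165089) = +1; sign now +1; continue with (75237/165089)
flip (75237/165089) -> (165089/75237): both odd, 75237 mod 4 = 1, 165089 mod 4 = 1, so the flip contributes +1; sign now +1
(165089/75237): 165089 mod 75237 = 14615, so (165089/75237) = (14615/75237)
flip (14615/75237) -> (75237/14615): both odd, 14615 mod 4 = 3, 75237 mod 4 = 1, so the flip contributes +1; sign now +1
(75237/14615): 75237 mod 14615 = 2162, so (75237/14615) = (2162/14615)
factor out 2^1: 2162 = 2^1·1081; with 14615 mod 8 = 7, (2/14615) = +1; sign now +1; continue with (1081/14615)
flip (1081/14615) -> (14615/1081): both odd, 1081 mod 4 = 1, 14615 mod 4 = 3, so the flip contributes +1; sign now +1
(14615/1081): 14615 mod 1081 = 562, so (14615/1081) = (562/1081)
factor out 2^1: 562 = 2^1·281; with 1081 mod 8 = 1, (2/1081) = +1; sign now +1; continue with (281/1081)
flip (281/1081) -> (1081/281): both odd, 281 mod 4 = 1, 1081 mod 4 = 1, so the flip contributes +1; sign now +1
(1081/281): 1081 mod 281 = 238, so (1081/281) = (238/281)
factor out 2^1: 238 = 2^1·119; with 281 mod 8 = 1, (2/281) = +1; sign now +1; continue with (119/281)
flip (119/281) -> (281/119): both odd, 119 mod 4 = 3, 281 mod 4 = 1, so the flip contributes +1; sign now +1
(281/119): 281 mod 119 = 43, so (281/119) = (43/119)
flip (43/119) -> (119/43): both odd, 43 mod 4 = 3, 119 mod 4 = 3, so the flip contributes -1; sign now -1
(119/43): 119 mod 43 = 33, so (119/43) = (33/43)
flip (33/43) -> (43/33): both odd, 33 mod 4 = 1, 43 mod 4 = 3, so the flip contributes +1; sign now -1
(43/33): 43 mod 33 = 10, so (43/33) = (10/33)
factor out 2^1: 10 = 2^1·5; with 33 mod 8 = 1, (2/33) = +1; sign now -1; continue with (5/33)
flip (5/33) -> (33/5): both odd, 5 mod 4 = 1, 33 mod 4 = 1, so the flip contributes +1; sign now -1
(33/5): 33 mod 5 = 3, so (33/5) = (3/5)
flip (3/5) -> (5/3): both odd, 3 mod 4 = 3, 5 mod 4 = 1, so the flip contributes +1; sign now -1
(5/3): 5 mod 3 = 2, so (5/3) = (2/3)
factor out 2^1: 2 = 2^1·1; with 3 mod 8 = 3, (2/3) = -1; sign now +1; continue with (1/3)
reached (1/3) = 1, so the symbol is +1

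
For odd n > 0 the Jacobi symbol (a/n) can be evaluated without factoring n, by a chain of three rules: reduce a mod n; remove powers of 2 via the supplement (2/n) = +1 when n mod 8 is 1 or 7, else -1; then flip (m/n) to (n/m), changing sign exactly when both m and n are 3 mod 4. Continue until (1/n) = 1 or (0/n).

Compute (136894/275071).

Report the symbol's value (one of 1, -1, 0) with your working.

136894 = 2^1·68447; (2/275071) = +1 since 275071 mod 8 = 7, so (136894/275071) = (+1)^1·(68447/275071); sign now +1
reciprocity: (68447/275071) = -1·(275071/68447) since 68447 mod 4 = 3, 275071 mod 4 = 3; sign now -1
(275071/68447) = (1283/68447)   [reduce mod 68447]
reciprocity: (1283/68447) = -1·(68447/1283) since 1283 mod 4 = 3, 68447 mod 4 = 3; sign now +1
(68447/1283) = (448/1283)   [reduce mod 1283]
448 = 2^6·7; (2/1283) = -1 since 1283 mod 8 = 3, so (448/1283) = (-1)^6·(7/1283); sign now +1
reciprocity: (7/1283) = -1·(1283/7) since 7 mod 4 = 3, 1283 mod 4 = 3; sign now -1
(1283/7) = (2/7)   [reduce mod 7]
2 = 2^1·1; (2/7) = +1 since 7 mod 8 = 7, so (2/7) = (+1)^1·(1/7); sign now -1
(1/7) = 1; final value = sign = -1

-1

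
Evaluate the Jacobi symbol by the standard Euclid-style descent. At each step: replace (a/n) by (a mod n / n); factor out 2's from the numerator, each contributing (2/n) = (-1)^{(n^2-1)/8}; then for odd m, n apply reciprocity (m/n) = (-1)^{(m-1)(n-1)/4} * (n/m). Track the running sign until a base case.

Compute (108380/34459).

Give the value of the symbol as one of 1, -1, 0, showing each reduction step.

1

(108380/34459) = (5003/34459)   [reduce mod 34459]
reciprocity: (5003/34459) = -1·(34459/5003) since 5003 mod 4 = 3, 34459 mod 4 = 3; sign now -1
(34459/5003) = (4441/5003)   [reduce mod 5003]
reciprocity: (4441/5003) = +1·(5003/4441) since 4441 mod 4 = 1, 5003 mod 4 = 3; sign now -1
(5003/4441) = (562/4441)   [reduce mod 4441]
562 = 2^1·281; (2/4441) = +1 since 4441 mod 8 = 1, so (562/4441) = (+1)^1·(281/4441); sign now -1
reciprocity: (281/4441) = +1·(4441/281) since 281 mod 4 = 1, 4441 mod 4 = 1; sign now -1
(4441/281) = (226/281)   [reduce mod 281]
226 = 2^1·113; (2/281) = +1 since 281 mod 8 = 1, so (226/281) = (+1)^1·(113/281); sign now -1
reciprocity: (113/281) = +1·(281/113) since 113 mod 4 = 1, 281 mod 4 = 1; sign now -1
(281/113) = (55/113)   [reduce mod 113]
reciprocity: (55/113) = +1·(113/55) since 55 mod 4 = 3, 113 mod 4 = 1; sign now -1
(113/55) = (3/55)   [reduce mod 55]
reciprocity: (3/55) = -1·(55/3) since 3 mod 4 = 3, 55 mod 4 = 3; sign now +1
(55/3) = (1/3)   [reduce mod 3]
(1/3) = 1; final value = sign = +1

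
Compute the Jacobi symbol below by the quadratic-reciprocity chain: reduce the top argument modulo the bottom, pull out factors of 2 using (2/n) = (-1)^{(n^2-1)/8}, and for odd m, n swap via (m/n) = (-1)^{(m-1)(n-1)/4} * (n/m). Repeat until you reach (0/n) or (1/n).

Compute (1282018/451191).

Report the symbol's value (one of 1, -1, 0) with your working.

(1282018/451191) = (379636/451191)   [reduce mod 451191]
379636 = 2^2·94909; (2/451191) = +1 since 451191 mod 8 = 7, so (379636/451191) = (+1)^2·(94909/451191); sign now +1
reciprocity: (94909/451191) = +1·(451191/94909) since 94909 mod 4 = 1, 451191 mod 4 = 3; sign now +1
(451191/94909) = (71555/94909)   [reduce mod 94909]
reciprocity: (71555/94909) = +1·(94909/71555) since 71555 mod 4 = 3, 94909 mod 4 = 1; sign now +1
(94909/71555) = (23354/71555)   [reduce mod 71555]
23354 = 2^1·11677; (2/71555) = -1 since 71555 mod 8 = 3, so (23354/71555) = (-1)^1·(11677/71555); sign now -1
reciprocity: (11677/71555) = +1·(71555/11677) since 11677 mod 4 = 1, 71555 mod 4 = 3; sign now -1
(71555/11677) = (1493/11677)   [reduce mod 11677]
reciprocity: (1493/11677) = +1·(11677/1493) since 1493 mod 4 = 1, 11677 mod 4 = 1; sign now -1
(11677/1493) = (1226/1493)   [reduce mod 1493]
1226 = 2^1·613; (2/1493) = -1 since 1493 mod 8 = 5, so (1226/1493) = (-1)^1·(613/1493); sign now +1
reciprocity: (613/1493) = +1·(1493/613) since 613 mod 4 = 1, 1493 mod 4 = 1; sign now +1
(1493/613) = (267/613)   [reduce mod 613]
reciprocity: (267/613) = +1·(613/267) since 267 mod 4 = 3, 613 mod 4 = 1; sign now +1
(613/267) = (79/267)   [reduce mod 267]
reciprocity: (79/267) = -1·(267/79) since 79 mod 4 = 3, 267 mod 4 = 3; sign now -1
(267/79) = (30/79)   [reduce mod 79]
30 = 2^1·15; (2/79) = +1 since 79 mod 8 = 7, so (30/79) = (+1)^1·(15/79); sign now -1
reciprocity: (15/79) = -1·(79/15) since 15 mod 4 = 3, 79 mod 4 = 3; sign now +1
(79/15) = (4/15)   [reduce mod 15]
4 = 2^2·1; (2/15) = +1 since 15 mod 8 = 7, so (4/15) = (+1)^2·(1/15); sign now +1
(1/15) = 1; final value = sign = +1

1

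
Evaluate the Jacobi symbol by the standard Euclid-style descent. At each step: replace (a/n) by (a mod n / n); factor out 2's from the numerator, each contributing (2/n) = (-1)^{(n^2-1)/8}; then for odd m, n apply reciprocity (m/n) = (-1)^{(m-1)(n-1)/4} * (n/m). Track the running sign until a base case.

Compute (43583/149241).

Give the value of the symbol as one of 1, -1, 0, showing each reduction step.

flip (43583/149241) -> (149241/43583): both odd, 43583 mod 4 = 3, 149241 mod 4 = 1, so the flip contributes +1; sign now +1
(149241/43583): 149241 mod 43583 = 18492, so (149241/43583) = (18492/43583)
factor out 2^2: 18492 = 2^2·4623; with 43583 mod 8 = 7, (2/43583) = +1; sign now +1; continue with (4623/43583)
flip (4623/43583) -> (43583/4623): both odd, 4623 mod 4 = 3, 43583 mod 4 = 3, so the flip contributes -1; sign now -1
(43583/4623): 43583 mod 4623 = 1976, so (43583/4623) = (1976/4623)
factor out 2^3: 1976 = 2^3·247; with 4623 mod 8 = 7, (2/4623) = +1; sign now -1; continue with (247/4623)
flip (247/4623) -> (4623/247): both odd, 247 mod 4 = 3, 4623 mod 4 = 3, so the flip contributes -1; sign now +1
(4623/247): 4623 mod 247 = 177, so (4623/247) = (177/247)
flip (177/247) -> (247/177): both odd, 177 mod 4 = 1, 247 mod 4 = 3, so the flip contributes +1; sign now +1
(247/177): 247 mod 177 = 70, so (247/177) = (70/177)
factor out 2^1: 70 = 2^1·35; with 177 mod 8 = 1, (2/177) = +1; sign now +1; continue with (35/177)
flip (35/177) -> (177/35): both odd, 35 mod 4 = 3, 177 mod 4 = 1, so the flip contributes +1; sign now +1
(177/35): 177 mod 35 = 2, so (177/35) = (2/35)
factor out 2^1: 2 = 2^1·1; with 35 mod 8 = 3, (2/35) = -1; sign now -1; continue with (1/35)
reached (1/35) = 1, so the symbol is -1

-1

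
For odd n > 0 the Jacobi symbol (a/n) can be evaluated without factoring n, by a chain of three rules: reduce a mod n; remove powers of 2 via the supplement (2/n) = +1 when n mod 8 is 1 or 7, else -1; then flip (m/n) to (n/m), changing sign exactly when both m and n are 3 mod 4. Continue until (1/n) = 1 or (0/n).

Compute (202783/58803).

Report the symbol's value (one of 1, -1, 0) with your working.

(202783/58803) = (26374/58803)   [reduce mod 58803]
26374 = 2^1·13187; (2/58803) = -1 since 58803 mod 8 = 3, so (26374/58803) = (-1)^1·(13187/58803); sign now -1
reciprocity: (13187/58803) = -1·(58803/13187) since 13187 mod 4 = 3, 58803 mod 4 = 3; sign now +1
(58803/13187) = (6055/13187)   [reduce mod 13187]
reciprocity: (6055/13187) = -1·(13187/6055) since 6055 mod 4 = 3, 13187 mod 4 = 3; sign now -1
(13187/6055) = (1077/6055)   [reduce mod 6055]
reciprocity: (1077/6055) = +1·(6055/1077) since 1077 mod 4 = 1, 6055 mod 4 = 3; sign now -1
(6055/1077) = (670/1077)   [reduce mod 1077]
670 = 2^1·335; (2/1077) = -1 since 1077 mod 8 = 5, so (670/1077) = (-1)^1·(335/1077); sign now +1
reciprocity: (335/1077) = +1·(1077/335) since 335 mod 4 = 3, 1077 mod 4 = 1; sign now +1
(1077/335) = (72/335)   [reduce mod 335]
72 = 2^3·9; (2/335) = +1 since 335 mod 8 = 7, so (72/335) = (+1)^3·(9/335); sign now +1
reciprocity: (9/335) = +1·(335/9) since 9 mod 4 = 1, 335 mod 4 = 3; sign now +1
(335/9) = (2/9)   [reduce mod 9]
2 = 2^1·1; (2/9) = +1 since 9 mod 8 = 1, so (2/9) = (+1)^1·(1/9); sign now +1
(1/9) = 1; final value = sign = +1

1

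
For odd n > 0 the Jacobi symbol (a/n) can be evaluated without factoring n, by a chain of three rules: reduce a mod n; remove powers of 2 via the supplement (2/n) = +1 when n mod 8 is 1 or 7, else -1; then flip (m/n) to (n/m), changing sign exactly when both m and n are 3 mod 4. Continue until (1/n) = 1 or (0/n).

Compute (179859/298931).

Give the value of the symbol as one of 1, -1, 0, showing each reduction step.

flip (179859/298931) -> (298931/179859): both odd, 179859 mod 4 = 3, 298931 mod 4 = 3, so the flip contributes -1; sign now -1
(298931/179859): 298931 mod 179859 = 119072, so (298931/179859) = (119072/179859)
factor out 2^5: 119072 = 2^5·3721; with 179859 mod 8 = 3, (2/179859) = -1; sign now +1; continue with (3721/179859)
flip (3721/179859) -> (179859/3721): both odd, 3721 mod 4 = 1, 179859 mod 4 = 3, so the flip contributes +1; sign now +1
(179859/3721): 179859 mod 3721 = 1251, so (179859/3721) = (1251/3721)
flip (1251/3721) -> (3721/1251): both odd, 1251 mod 4 = 3, 3721 mod 4 = 1, so the flip contributes +1; sign now +1
(3721/1251): 3721 mod 1251 = 1219, so (3721/1251) = (1219/1251)
flip (1219/1251) -> (1251/1219): both odd, 1219 mod 4 = 3, 1251 mod 4 = 3, so the flip contributes -1; sign now -1
(1251/1219): 1251 mod 1219 = 32, so (1251/1219) = (32/1219)
factor out 2^5: 32 = 2^5·1; with 1219 mod 8 = 3, (2/1219) = -1; sign now +1; continue with (1/1219)
reached (1/1219) = 1, so the symbol is +1

1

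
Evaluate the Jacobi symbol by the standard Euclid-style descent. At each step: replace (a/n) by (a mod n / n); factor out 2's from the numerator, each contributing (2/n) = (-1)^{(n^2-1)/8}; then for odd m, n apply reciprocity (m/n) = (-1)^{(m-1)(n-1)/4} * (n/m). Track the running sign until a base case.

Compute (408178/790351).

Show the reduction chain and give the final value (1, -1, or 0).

408178 = 2^1·204089; (2/790351) = +1 since 790351 mod 8 = 7, so (408178/790351) = (+1)^1·(204089/790351); sign now +1
reciprocity: (204089/790351) = +1·(790351/204089) since 204089 mod 4 = 1, 790351 mod 4 = 3; sign now +1
(790351/204089) = (178084/204089)   [reduce mod 204089]
178084 = 2^2·44521; (2/204089) = +1 since 204089 mod 8 = 1, so (178084/204089) = (+1)^2·(44521/204089); sign now +1
reciprocity: (44521/204089) = +1·(204089/44521) since 44521 mod 4 = 1, 204089 mod 4 = 1; sign now +1
(204089/44521) = (26005/44521)   [reduce mod 44521]
reciprocity: (26005/44521) = +1·(44521/26005) since 26005 mod 4 = 1, 44521 mod 4 = 1; sign now +1
(44521/26005) = (18516/26005)   [reduce mod 26005]
18516 = 2^2·4629; (2/26005) = -1 since 26005 mod 8 = 5, so (18516/26005) = (-1)^2·(4629/26005); sign now +1
reciprocity: (4629/26005) = +1·(26005/4629) since 4629 mod 4 = 1, 26005 mod 4 = 1; sign now +1
(26005/4629) = (2860/4629)   [reduce mod 4629]
2860 = 2^2·715; (2/4629) = -1 since 4629 mod 8 = 5, so (2860/4629) = (-1)^2·(715/4629); sign now +1
reciprocity: (715/4629) = +1·(4629/715) since 715 mod 4 = 3, 4629 mod 4 = 1; sign now +1
(4629/715) = (339/715)   [reduce mod 715]
reciprocity: (339/715) = -1·(715/339) since 339 mod 4 = 3, 715 mod 4 = 3; sign now -1
(715/339) = (37/339)   [reduce mod 339]
reciprocity: (37/339) = +1·(339/37) since 37 mod 4 = 1, 339 mod 4 = 3; sign now -1
(339/37) = (6/37)   [reduce mod 37]
6 = 2^1·3; (2/37) = -1 since 37 mod 8 = 5, so (6/37) = (-1)^1·(3/37); sign now +1
reciprocity: (3/37) = +1·(37/3) since 3 mod 4 = 3, 37 mod 4 = 1; sign now +1
(37/3) = (1/3)   [reduce mod 3]
(1/3) = 1; final value = sign = +1

1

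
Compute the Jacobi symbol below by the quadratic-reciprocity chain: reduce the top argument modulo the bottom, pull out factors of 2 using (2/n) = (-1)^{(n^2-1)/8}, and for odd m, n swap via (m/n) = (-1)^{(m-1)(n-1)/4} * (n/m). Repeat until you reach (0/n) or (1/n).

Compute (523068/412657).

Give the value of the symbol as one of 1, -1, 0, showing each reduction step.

0

(523068/412657) = (110411/412657)   [reduce mod 412657]
reciprocity: (110411/412657) = +1·(412657/110411) since 110411 mod 4 = 3, 412657 mod 4 = 1; sign now +1
(412657/110411) = (81424/110411)   [reduce mod 110411]
81424 = 2^4·5089; (2/110411) = -1 since 110411 mod 8 = 3, so (81424/110411) = (-1)^4·(5089/110411); sign now +1
reciprocity: (5089/110411) = +1·(110411/5089) since 5089 mod 4 = 1, 110411 mod 4 = 3; sign now +1
(110411/5089) = (3542/5089)   [reduce mod 5089]
3542 = 2^1·1771; (2/5089) = +1 since 5089 mod 8 = 1, so (3542/5089) = (+1)^1·(1771/5089); sign now +1
reciprocity: (1771/5089) = +1·(5089/1771) since 1771 mod 4 = 3, 5089 mod 4 = 1; sign now +1
(5089/1771) = (1547/1771)   [reduce mod 1771]
reciprocity: (1547/1771) = -1·(1771/1547) since 1547 mod 4 = 3, 1771 mod 4 = 3; sign now -1
(1771/1547) = (224/1547)   [reduce mod 1547]
224 = 2^5·7; (2/1547) = -1 since 1547 mod 8 = 3, so (224/1547) = (-1)^5·(7/1547); sign now +1
reciprocity: (7/1547) = -1·(1547/7) since 7 mod 4 = 3, 1547 mod 4 = 3; sign now -1
(1547/7) = (0/7)   [reduce mod 7]
(0/7) = 0   [gcd(a, n) > 1]; final value = 0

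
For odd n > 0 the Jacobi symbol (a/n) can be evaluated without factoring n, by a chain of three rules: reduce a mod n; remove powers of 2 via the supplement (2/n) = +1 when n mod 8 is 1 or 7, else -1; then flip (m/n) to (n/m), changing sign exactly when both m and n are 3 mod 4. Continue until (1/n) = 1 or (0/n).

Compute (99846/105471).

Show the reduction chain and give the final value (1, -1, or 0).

0

factor out 2^1: 99846 = 2^1·49923; with 105471 mod 8 = 7, (2/105471) = +1; sign now +1; continue with (49923/105471)
flip (49923/105471) -> (105471/49923): both odd, 49923 mod 4 = 3, 105471 mod 4 = 3, so the flip contributes -1; sign now -1
(105471/49923): 105471 mod 49923 = 5625, so (105471/49923) = (5625/49923)
flip (5625/49923) -> (49923/5625): both odd, 5625 mod 4 = 1, 49923 mod 4 = 3, so the flip contributes +1; sign now -1
(49923/5625): 49923 mod 5625 = 4923, so (49923/5625) = (4923/5625)
flip (4923/5625) -> (5625/4923): both odd, 4923 mod 4 = 3, 5625 mod 4 = 1, so the flip contributes +1; sign now -1
(5625/4923): 5625 mod 4923 = 702, so (5625/4923) = (702/4923)
factor out 2^1: 702 = 2^1·351; with 4923 mod 8 = 3, (2/4923) = -1; sign now +1; continue with (351/4923)
flip (351/4923) -> (4923/351): both odd, 351 mod 4 = 3, 4923 mod 4 = 3, so the flip contributes -1; sign now -1
(4923/351): 4923 mod 351 = 9, so (4923/351) = (9/351)
flip (9/351) -> (351/9): both odd, 9 mod 4 = 1, 351 mod 4 = 3, so the flip contributes +1; sign now -1
(351/9): 351 mod 9 = 0, so (351/9) = (0/9)
reached (0/9); gcd(a, n) > 1, so (0/9) = 0 and the symbol is 0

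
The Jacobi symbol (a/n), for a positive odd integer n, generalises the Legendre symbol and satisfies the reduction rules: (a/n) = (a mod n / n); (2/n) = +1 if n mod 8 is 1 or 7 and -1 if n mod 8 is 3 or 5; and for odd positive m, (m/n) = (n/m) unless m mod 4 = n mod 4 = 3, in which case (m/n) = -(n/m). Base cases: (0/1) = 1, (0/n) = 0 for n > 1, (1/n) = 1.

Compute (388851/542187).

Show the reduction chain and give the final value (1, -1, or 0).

flip (388851/542187) -> (542187/388851): both odd, 388851 mod 4 = 3, 542187 mod 4 = 3, so the flip contributes -1; sign now -1
(542187/388851): 542187 mod 388851 = 153336, so (542187/388851) = (153336/388851)
factor out 2^3: 153336 = 2^3·19167; with 388851 mod 8 = 3, (2/388851) = -1; sign now +1; continue with (19167/388851)
flip (19167/388851) -> (388851/19167): both odd, 19167 mod 4 = 3, 388851 mod 4 = 3, so the flip contributes -1; sign now -1
(388851/19167): 388851 mod 19167 = 5511, so (388851/19167) = (5511/19167)
flip (5511/19167) -> (19167/5511): both odd, 5511 mod 4 = 3, 19167 mod 4 = 3, so the flip contributes -1; sign now +1
(19167/5511): 19167 mod 5511 = 2634, so (19167/5511) = (2634/5511)
factor out 2^1: 2634 = 2^1·1317; with 5511 mod 8 = 7, (2/5511) = +1; sign now +1; continue with (1317/5511)
flip (1317/5511) -> (5511/1317): both odd, 1317 mod 4 = 1, 5511 mod 4 = 3, so the flip contributes +1; sign now +1
(5511/1317): 5511 mod 1317 = 243, so (5511/1317) = (243/1317)
flip (243/1317) -> (1317/243): both odd, 243 mod 4 = 3, 1317 mod 4 = 1, so the flip contributes +1; sign now +1
(1317/243): 1317 mod 243 = 102, so (1317/243) = (102/243)
factor out 2^1: 102 = 2^1·51; with 243 mod 8 = 3, (2/243) = -1; sign now -1; continue with (51/243)
flip (51/243) -> (243/51): both odd, 51 mod 4 = 3, 243 mod 4 = 3, so the flip contributes -1; sign now +1
(243/51): 243 mod 51 = 39, so (243/51) = (39/51)
flip (39/51) -> (51/39): both odd, 39 mod 4 = 3, 51 mod 4 = 3, so the flip contributes -1; sign now -1
(51/39): 51 mod 39 = 12, so (51/39) = (12/39)
factor out 2^2: 12 = 2^2·3; with 39 mod 8 = 7, (2/39) = +1; sign now -1; continue with (3/39)
flip (3/39) -> (39/3): both odd, 3 mod 4 = 3, 39 mod 4 = 3, so the flip contributes -1; sign now +1
(39/3): 39 mod 3 = 0, so (39/3) = (0/3)
reached (0/3); gcd(a, n) > 1, so (0/3) = 0 and the symbol is 0

0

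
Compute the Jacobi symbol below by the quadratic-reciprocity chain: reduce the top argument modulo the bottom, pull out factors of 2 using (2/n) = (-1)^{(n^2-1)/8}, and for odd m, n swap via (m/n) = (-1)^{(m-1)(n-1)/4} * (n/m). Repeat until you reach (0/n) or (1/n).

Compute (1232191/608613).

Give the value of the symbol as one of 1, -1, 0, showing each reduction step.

(1232191/608613): 1232191 mod 608613 = 14965, so (1232191/608613) = (14965/608613)
flip (14965/608613) -> (608613/14965): both odd, 14965 mod 4 = 1, 608613 mod 4 = 1, so the flip contributes +1; sign now +1
(608613/14965): 608613 mod 14965 = 10013, so (608613/14965) = (10013/14965)
flip (10013/14965) -> (14965/10013): both odd, 10013 mod 4 = 1, 14965 mod 4 = 1, so the flip contributes +1; sign now +1
(14965/10013): 14965 mod 10013 = 4952, so (14965/10013) = (4952/10013)
factor out 2^3: 4952 = 2^3·619; with 10013 mod 8 = 5, (2/10013) = -1; sign now -1; continue with (619/10013)
flip (619/10013) -> (10013/619): both odd, 619 mod 4 = 3, 10013 mod 4 = 1, so the flip contributes +1; sign now -1
(10013/619): 10013 mod 619 = 109, so (10013/619) = (109/619)
flip (109/619) -> (619/109): both odd, 109 mod 4 = 1, 619 mod 4 = 3, so the flip contributes +1; sign now -1
(619/109): 619 mod 109 = 74, so (619/109) = (74/109)
factor out 2^1: 74 = 2^1·37; with 109 mod 8 = 5, (2/109) = -1; sign now +1; continue with (37/109)
flip (37/109) -> (109/37): both odd, 37 mod 4 = 1, 109 mod 4 = 1, so the flip contributes +1; sign now +1
(109/37): 109 mod 37 = 35, so (109/37) = (35/37)
flip (35/37) -> (37/35): both odd, 35 mod 4 = 3, 37 mod 4 = 1, so the flip contributes +1; sign now +1
(37/35): 37 mod 35 = 2, so (37/35) = (2/35)
factor out 2^1: 2 = 2^1·1; with 35 mod 8 = 3, (2/35) = -1; sign now -1; continue with (1/35)
reached (1/35) = 1, so the symbol is -1

-1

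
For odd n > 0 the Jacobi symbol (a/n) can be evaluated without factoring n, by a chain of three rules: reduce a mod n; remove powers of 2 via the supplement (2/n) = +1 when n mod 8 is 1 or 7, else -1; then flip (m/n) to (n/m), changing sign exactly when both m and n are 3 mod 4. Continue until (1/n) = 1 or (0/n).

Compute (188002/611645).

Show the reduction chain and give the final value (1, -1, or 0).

factor out 2^1: 188002 = 2^1·94001; with 611645 mod 8 = 5, (2/611645) = -1; sign now -1; continue with (94001/611645)
flip (94001/611645) -> (611645/94001): both odd, 94001 mod 4 = 1, 611645 mod 4 = 1, so the flip contributes +1; sign now -1
(611645/94001): 611645 mod 94001 = 47639, so (611645/94001) = (47639/94001)
flip (47639/94001) -> (94001/47639): both odd, 47639 mod 4 = 3, 94001 mod 4 = 1, so the flip contributes +1; sign now -1
(94001/47639): 94001 mod 47639 = 46362, so (94001/47639) = (46362/47639)
factor out 2^1: 46362 = 2^1·23181; with 47639 mod 8 = 7, (2/47639) = +1; sign now -1; continue with (23181/47639)
flip (23181/47639) -> (47639/23181): both odd, 23181 mod 4 = 1, 47639 mod 4 = 3, so the flip contributes +1; sign now -1
(47639/23181): 47639 mod 23181 = 1277, so (47639/23181) = (1277/23181)
flip (1277/23181) -> (23181/1277): both odd, 1277 mod 4 = 1, 23181 mod 4 = 1, so the flip contributes +1; sign now -1
(23181/1277): 23181 mod 1277 = 195, so (23181/1277) = (195/1277)
flip (195/1277) -> (1277/195): both odd, 195 mod 4 = 3, 1277 mod 4 = 1, so the flip contributes +1; sign now -1
(1277/195): 1277 mod 195 = 107, so (1277/195) = (107/195)
flip (107/195) -> (195/107): both odd, 107 mod 4 = 3, 195 mod 4 = 3, so the flip contributes -1; sign now +1
(195/107): 195 mod 107 = 88, so (195/107) = (88/107)
factor out 2^3: 88 = 2^3·11; with 107 mod 8 = 3, (2/107) = -1; sign now -1; continue with (11/107)
flip (11/107) -> (107/11): both odd, 11 mod 4 = 3, 107 mod 4 = 3, so the flip contributes -1; sign now +1
(107/11): 107 mod 11 = 8, so (107/11) = (8/11)
factor out 2^3: 8 = 2^3·1; with 11 mod 8 = 3, (2/11) = -1; sign now -1; continue with (1/11)
reached (1/11) = 1, so the symbol is -1

-1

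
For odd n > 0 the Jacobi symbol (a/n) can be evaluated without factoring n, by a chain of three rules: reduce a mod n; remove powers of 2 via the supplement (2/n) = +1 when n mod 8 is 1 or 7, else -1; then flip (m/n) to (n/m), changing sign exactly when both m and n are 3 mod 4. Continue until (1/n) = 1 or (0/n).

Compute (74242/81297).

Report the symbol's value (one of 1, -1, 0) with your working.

factor out 2^1: 74242 = 2^1·37121; with 81297 mod 8 = 1, (2/81297) = +1; sign now +1; continue with (37121/81297)
flip (37121/81297) -> (81297/37121): both odd, 37121 mod 4 = 1, 81297 mod 4 = 1, so the flip contributes +1; sign now +1
(81297/37121): 81297 mod 37121 = 7055, so (81297/37121) = (7055/37121)
flip (7055/37121) -> (37121/7055): both odd, 7055 mod 4 = 3, 37121 mod 4 = 1, so the flip contributes +1; sign now +1
(37121/7055): 37121 mod 7055 = 1846, so (37121/7055) = (1846/7055)
factor out 2^1: 1846 = 2^1·923; with 7055 mod 8 = 7, (2/7055) = +1; sign now +1; continue with (923/7055)
flip (923/7055) -> (7055/923): both odd, 923 mod 4 = 3, 7055 mod 4 = 3, so the flip contributes -1; sign now -1
(7055/923): 7055 mod 923 = 594, so (7055/923) = (594/923)
factor out 2^1: 594 = 2^1·297; with 923 mod 8 = 3, (2/923) = -1; sign now +1; continue with (297/923)
flip (297/923) -> (923/297): both odd, 297 mod 4 = 1, 923 mod 4 = 3, so the flip contributes +1; sign now +1
(923/297): 923 mod 297 = 32, so (923/297) = (32/297)
factor out 2^5: 32 = 2^5·1; with 297 mod 8 = 1, (2/297) = +1; sign now +1; continue with (1/297)
reached (1/297) = 1, so the symbol is +1

1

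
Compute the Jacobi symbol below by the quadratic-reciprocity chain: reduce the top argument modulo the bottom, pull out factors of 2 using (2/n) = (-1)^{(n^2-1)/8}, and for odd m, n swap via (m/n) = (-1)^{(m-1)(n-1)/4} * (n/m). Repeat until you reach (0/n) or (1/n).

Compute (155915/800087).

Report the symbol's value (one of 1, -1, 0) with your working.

-1

reciprocity: (155915/800087) = -1·(800087/155915) since 155915 mod 4 = 3, 800087 mod 4 = 3; sign now -1
(800087/155915) = (20512/155915)   [reduce mod 155915]
20512 = 2^5·641; (2/155915) = -1 since 155915 mod 8 = 3, so (20512/155915) = (-1)^5·(641/155915); sign now +1
reciprocity: (641/155915) = +1·(155915/641) since 641 mod 4 = 1, 155915 mod 4 = 3; sign now +1
(155915/641) = (152/641)   [reduce mod 641]
152 = 2^3·19; (2/641) = +1 since 641 mod 8 = 1, so (152/641) = (+1)^3·(19/641); sign now +1
reciprocity: (19/641) = +1·(641/19) since 19 mod 4 = 3, 641 mod 4 = 1; sign now +1
(641/19) = (14/19)   [reduce mod 19]
14 = 2^1·7; (2/19) = -1 since 19 mod 8 = 3, so (14/19) = (-1)^1·(7/19); sign now -1
reciprocity: (7/19) = -1·(19/7) since 7 mod 4 = 3, 19 mod 4 = 3; sign now +1
(19/7) = (5/7)   [reduce mod 7]
reciprocity: (5/7) = +1·(7/5) since 5 mod 4 = 1, 7 mod 4 = 3; sign now +1
(7/5) = (2/5)   [reduce mod 5]
2 = 2^1·1; (2/5) = -1 since 5 mod 8 = 5, so (2/5) = (-1)^1·(1/5); sign now -1
(1/5) = 1; final value = sign = -1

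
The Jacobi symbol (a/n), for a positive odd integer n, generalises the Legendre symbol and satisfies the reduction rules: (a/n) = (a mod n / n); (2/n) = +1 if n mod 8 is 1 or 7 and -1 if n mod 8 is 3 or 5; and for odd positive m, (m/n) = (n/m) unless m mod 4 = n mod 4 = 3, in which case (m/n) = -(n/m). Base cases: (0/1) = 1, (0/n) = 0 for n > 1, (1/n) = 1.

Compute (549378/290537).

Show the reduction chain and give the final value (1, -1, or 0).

1

(549378/290537): 549378 mod 290537 = 258841, so (549378/290537) = (258841/290537)
flip (258841/290537) -> (290537/258841): both odd, 258841 mod 4 = 1, 290537 mod 4 = 1, so the flip contributes +1; sign now +1
(290537/258841): 290537 mod 258841 = 31696, so (290537/258841) = (31696/258841)
factor out 2^4: 31696 = 2^4·1981; with 258841 mod 8 = 1, (2/258841) = +1; sign now +1; continue with (1981/258841)
flip (1981/258841) -> (258841/1981): both odd, 1981 mod 4 = 1, 258841 mod 4 = 1, so the flip contributes +1; sign now +1
(258841/1981): 258841 mod 1981 = 1311, so (258841/1981) = (1311/1981)
flip (1311/1981) -> (1981/1311): both odd, 1311 mod 4 = 3, 1981 mod 4 = 1, so the flip contributes +1; sign now +1
(1981/1311): 1981 mod 1311 = 670, so (1981/1311) = (670/1311)
factor out 2^1: 670 = 2^1·335; with 1311 mod 8 = 7, (2/1311) = +1; sign now +1; continue with (335/1311)
flip (335/1311) -> (1311/335): both odd, 335 mod 4 = 3, 1311 mod 4 = 3, so the flip contributes -1; sign now -1
(1311/335): 1311 mod 335 = 306, so (1311/335) = (306/335)
factor out 2^1: 306 = 2^1·153; with 335 mod 8 = 7, (2/335) = +1; sign now -1; continue with (153/335)
flip (153/335) -> (335/153): both odd, 153 mod 4 = 1, 335 mod 4 = 3, so the flip contributes +1; sign now -1
(335/153): 335 mod 153 = 29, so (335/153) = (29/153)
flip (29/153) -> (153/29): both odd, 29 mod 4 = 1, 153 mod 4 = 1, so the flip contributes +1; sign now -1
(153/29): 153 mod 29 = 8, so (153/29) = (8/29)
factor out 2^3: 8 = 2^3·1; with 29 mod 8 = 5, (2/29) = -1; sign now +1; continue with (1/29)
reached (1/29) = 1, so the symbol is +1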